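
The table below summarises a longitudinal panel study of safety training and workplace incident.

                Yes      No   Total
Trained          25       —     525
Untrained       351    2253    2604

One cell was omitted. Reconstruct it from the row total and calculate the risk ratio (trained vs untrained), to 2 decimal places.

0.35

The missing cell is in the exposed row: 525 − 25 = 500.
So a = 25, b = 500, c = 351, d = 2253.
RR = [a/(a+b)] / [c/(c+d)] = (25/525) / (351/2604) = 0.04762/0.13479 = 0.35328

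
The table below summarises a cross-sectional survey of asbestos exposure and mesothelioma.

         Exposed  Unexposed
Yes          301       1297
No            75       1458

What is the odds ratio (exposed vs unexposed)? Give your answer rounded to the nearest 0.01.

4.51

Reading the table with exposure as columns: a = 301 (Exposed, case), b = 75 (Exposed, non-case), c = 1297 (Unexposed, case), d = 1458.
OR = (a·d)/(b·c) = (301 × 1458) / (75 × 1297) = 438858 / 97275 = 4.51152
The odds of mesothelioma are about 4.51 times as high in the exposed group.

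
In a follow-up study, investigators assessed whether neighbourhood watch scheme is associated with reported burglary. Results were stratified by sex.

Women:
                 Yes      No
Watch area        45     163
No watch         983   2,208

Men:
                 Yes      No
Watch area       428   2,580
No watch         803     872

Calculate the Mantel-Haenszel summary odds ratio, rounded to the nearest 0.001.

OR_MH = Σ(aᵢdᵢ/nᵢ) / Σ(bᵢcᵢ/nᵢ), where nᵢ is the stratum total.
Stratum 1 (Women): n = 3399; a·d/n = 45·2208/3399 = 29.2321; b·c/n = 163·983/3399 = 47.1400
Stratum 2 (Men): n = 4683; a·d/n = 428·872/4683 = 79.6959; b·c/n = 2580·803/4683 = 442.3959
OR_MH = (29.2321 + 79.6959) / (47.1400 + 442.3959) = 108.9280 / 489.5359 = 0.22251

0.223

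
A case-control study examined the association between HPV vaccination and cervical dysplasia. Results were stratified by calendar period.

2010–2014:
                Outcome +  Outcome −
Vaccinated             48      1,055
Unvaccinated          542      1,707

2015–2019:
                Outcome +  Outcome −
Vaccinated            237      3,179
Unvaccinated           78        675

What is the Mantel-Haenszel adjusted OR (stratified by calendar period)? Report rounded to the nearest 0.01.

OR_MH = Σ(aᵢdᵢ/nᵢ) / Σ(bᵢcᵢ/nᵢ), where nᵢ is the stratum total.
Stratum 1 (2010–2014): n = 3352; a·d/n = 48·1707/3352 = 24.4439; b·c/n = 1055·542/3352 = 170.5877
Stratum 2 (2015–2019): n = 4169; a·d/n = 237·675/4169 = 38.3725; b·c/n = 3179·78/4169 = 59.4776
OR_MH = (24.4439 + 38.3725) / (170.5877 + 59.4776) = 62.8164 / 230.0653 = 0.27304

0.27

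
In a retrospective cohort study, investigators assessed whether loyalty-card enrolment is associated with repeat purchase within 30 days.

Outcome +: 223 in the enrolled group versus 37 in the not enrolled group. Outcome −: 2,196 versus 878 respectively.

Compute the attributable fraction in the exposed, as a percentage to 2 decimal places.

From the description: a = 223, b = 2196, c = 37, d = 878.
Risk in exposed = 223/2419 = 0.09219; risk in unexposed = 37/915 = 0.04044.
RR = 0.09219/0.04044 = 2.27976
AR% = (RR − 1)/RR × 100 = (2.27976 − 1)/2.27976 × 100 = 56.1357%

56.14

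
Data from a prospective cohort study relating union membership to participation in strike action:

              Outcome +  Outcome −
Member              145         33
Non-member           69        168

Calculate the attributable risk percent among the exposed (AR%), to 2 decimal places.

64.26

Cells: a = 145, b = 33, c = 69, d = 168.
Risk in exposed = 145/178 = 0.81461; risk in unexposed = 69/237 = 0.29114.
RR = 0.81461/0.29114 = 2.79800
AR% = (RR − 1)/RR × 100 = (2.79800 − 1)/2.79800 × 100 = 64.2601%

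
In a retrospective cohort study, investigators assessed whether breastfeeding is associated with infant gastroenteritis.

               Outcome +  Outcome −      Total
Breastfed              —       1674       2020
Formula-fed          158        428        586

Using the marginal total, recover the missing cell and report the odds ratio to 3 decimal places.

The missing cell is in the exposed row: 2020 − 1674 = 346.
So a = 346, b = 1674, c = 158, d = 428.
OR = (a·d)/(b·c) = (346 × 428) / (1674 × 158) = 148088 / 264492 = 0.55990

0.560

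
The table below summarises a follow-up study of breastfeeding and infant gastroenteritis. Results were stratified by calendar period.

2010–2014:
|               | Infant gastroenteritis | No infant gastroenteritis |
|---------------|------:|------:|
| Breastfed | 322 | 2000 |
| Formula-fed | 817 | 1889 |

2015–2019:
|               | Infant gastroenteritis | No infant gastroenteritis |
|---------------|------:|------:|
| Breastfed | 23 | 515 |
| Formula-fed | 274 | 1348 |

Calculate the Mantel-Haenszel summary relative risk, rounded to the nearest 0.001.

RR_MH = Σ(aᵢ·n₀ᵢ/nᵢ) / Σ(cᵢ·n₁ᵢ/nᵢ), with n₁ᵢ = aᵢ+bᵢ (exposed), n₀ᵢ = cᵢ+dᵢ (unexposed), nᵢ = n₁ᵢ+n₀ᵢ.
Stratum 1 (2010–2014): n₁ = 2322, n₀ = 2706, n = 5028; a·n₀/n = 322·2706/5028 = 173.2959; c·n₁/n = 817·2322/5028 = 377.3019
Stratum 2 (2015–2019): n₁ = 538, n₀ = 1622, n = 2160; a·n₀/n = 23·1622/2160 = 17.2713; c·n₁/n = 274·538/2160 = 68.2463
RR_MH = (173.2959 + 17.2713) / (377.3019 + 68.2463) = 190.5672 / 445.5482 = 0.42771

0.428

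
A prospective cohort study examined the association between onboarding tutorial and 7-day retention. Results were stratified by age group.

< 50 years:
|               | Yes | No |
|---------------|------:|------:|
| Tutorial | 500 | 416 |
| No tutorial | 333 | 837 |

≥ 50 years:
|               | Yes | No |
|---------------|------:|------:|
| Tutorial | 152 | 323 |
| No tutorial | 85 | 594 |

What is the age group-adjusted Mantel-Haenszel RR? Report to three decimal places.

2.041

RR_MH = Σ(aᵢ·n₀ᵢ/nᵢ) / Σ(cᵢ·n₁ᵢ/nᵢ), with n₁ᵢ = aᵢ+bᵢ (exposed), n₀ᵢ = cᵢ+dᵢ (unexposed), nᵢ = n₁ᵢ+n₀ᵢ.
Stratum 1 (< 50 years): n₁ = 916, n₀ = 1170, n = 2086; a·n₀/n = 500·1170/2086 = 280.4410; c·n₁/n = 333·916/2086 = 146.2263
Stratum 2 (≥ 50 years): n₁ = 475, n₀ = 679, n = 1154; a·n₀/n = 152·679/1154 = 89.4350; c·n₁/n = 85·475/1154 = 34.9870
RR_MH = (280.4410 + 89.4350) / (146.2263 + 34.9870) = 369.8760 / 181.2133 = 2.04111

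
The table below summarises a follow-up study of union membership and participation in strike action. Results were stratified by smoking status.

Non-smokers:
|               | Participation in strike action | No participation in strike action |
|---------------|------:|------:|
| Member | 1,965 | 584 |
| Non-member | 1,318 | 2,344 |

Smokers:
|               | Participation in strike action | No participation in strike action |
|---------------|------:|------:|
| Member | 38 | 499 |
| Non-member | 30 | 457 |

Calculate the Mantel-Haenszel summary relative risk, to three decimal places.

RR_MH = Σ(aᵢ·n₀ᵢ/nᵢ) / Σ(cᵢ·n₁ᵢ/nᵢ), with n₁ᵢ = aᵢ+bᵢ (exposed), n₀ᵢ = cᵢ+dᵢ (unexposed), nᵢ = n₁ᵢ+n₀ᵢ.
Stratum 1 (Non-smokers): n₁ = 2549, n₀ = 3662, n = 6211; a·n₀/n = 1965·3662/6211 = 1158.5622; c·n₁/n = 1318·2549/6211 = 540.9084
Stratum 2 (Smokers): n₁ = 537, n₀ = 487, n = 1024; a·n₀/n = 38·487/1024 = 18.0723; c·n₁/n = 30·537/1024 = 15.7324
RR_MH = (1158.5622 + 18.0723) / (540.9084 + 15.7324) = 1176.6345 / 556.6408 = 2.11381

2.114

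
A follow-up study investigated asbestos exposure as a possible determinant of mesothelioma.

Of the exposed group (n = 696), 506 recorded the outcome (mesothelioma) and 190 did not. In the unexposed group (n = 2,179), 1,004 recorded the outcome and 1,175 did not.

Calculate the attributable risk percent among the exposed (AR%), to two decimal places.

36.62

From the description: a = 506, b = 190, c = 1004, d = 1175.
Risk in exposed = 506/696 = 0.72701; risk in unexposed = 1004/2179 = 0.46076.
RR = 0.72701/0.46076 = 1.57785
AR% = (RR − 1)/RR × 100 = (1.57785 − 1)/1.57785 × 100 = 36.6225%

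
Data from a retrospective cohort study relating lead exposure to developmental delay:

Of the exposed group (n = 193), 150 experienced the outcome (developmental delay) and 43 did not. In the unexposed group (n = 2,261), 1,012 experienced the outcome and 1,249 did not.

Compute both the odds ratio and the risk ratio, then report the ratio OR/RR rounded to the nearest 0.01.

From the description: a = 150, b = 43, c = 1012, d = 1249.
OR = (150·1249)/(43·1012) = 187350/43516 = 4.30531
Risk in exposed = 150/193 = 0.77720; risk in unexposed = 1012/2261 = 0.44759; RR = 1.73642
OR/RR = 4.30531 / 1.73642 = 2.47942
The outcome is not rare, so the OR lies further from 1 than the RR.

2.48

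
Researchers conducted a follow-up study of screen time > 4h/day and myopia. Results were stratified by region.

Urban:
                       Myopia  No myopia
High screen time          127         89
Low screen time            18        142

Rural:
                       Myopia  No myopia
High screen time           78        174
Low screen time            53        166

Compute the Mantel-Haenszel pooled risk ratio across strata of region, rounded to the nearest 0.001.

2.334

RR_MH = Σ(aᵢ·n₀ᵢ/nᵢ) / Σ(cᵢ·n₁ᵢ/nᵢ), with n₁ᵢ = aᵢ+bᵢ (exposed), n₀ᵢ = cᵢ+dᵢ (unexposed), nᵢ = n₁ᵢ+n₀ᵢ.
Stratum 1 (Urban): n₁ = 216, n₀ = 160, n = 376; a·n₀/n = 127·160/376 = 54.0426; c·n₁/n = 18·216/376 = 10.3404
Stratum 2 (Rural): n₁ = 252, n₀ = 219, n = 471; a·n₀/n = 78·219/471 = 36.2675; c·n₁/n = 53·252/471 = 28.3567
RR_MH = (54.0426 + 36.2675) / (10.3404 + 28.3567) = 90.3101 / 38.6971 = 2.33377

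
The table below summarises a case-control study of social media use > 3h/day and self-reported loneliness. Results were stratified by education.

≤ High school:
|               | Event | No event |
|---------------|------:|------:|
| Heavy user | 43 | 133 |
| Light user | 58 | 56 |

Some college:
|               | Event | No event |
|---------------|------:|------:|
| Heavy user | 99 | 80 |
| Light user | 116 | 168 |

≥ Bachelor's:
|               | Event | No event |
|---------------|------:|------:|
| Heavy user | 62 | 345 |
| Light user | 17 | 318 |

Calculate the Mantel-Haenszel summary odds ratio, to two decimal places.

1.30

OR_MH = Σ(aᵢdᵢ/nᵢ) / Σ(bᵢcᵢ/nᵢ), where nᵢ is the stratum total.
Stratum 1 (≤ High school): n = 290; a·d/n = 43·56/290 = 8.3034; b·c/n = 133·58/290 = 26.6000
Stratum 2 (Some college): n = 463; a·d/n = 99·168/463 = 35.9222; b·c/n = 80·116/463 = 20.0432
Stratum 3 (≥ Bachelor's): n = 742; a·d/n = 62·318/742 = 26.5714; b·c/n = 345·17/742 = 7.9043
OR_MH = (8.3034 + 35.9222 + 26.5714) / (26.6000 + 20.0432 + 7.9043) = 70.7971 / 54.5475 = 1.29790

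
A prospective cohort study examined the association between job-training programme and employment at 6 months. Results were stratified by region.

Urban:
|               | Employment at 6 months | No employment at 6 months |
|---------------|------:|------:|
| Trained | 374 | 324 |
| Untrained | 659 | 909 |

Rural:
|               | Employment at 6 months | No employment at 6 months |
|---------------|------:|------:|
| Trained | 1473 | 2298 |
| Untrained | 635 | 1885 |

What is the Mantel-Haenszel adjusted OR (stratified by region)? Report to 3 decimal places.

OR_MH = Σ(aᵢdᵢ/nᵢ) / Σ(bᵢcᵢ/nᵢ), where nᵢ is the stratum total.
Stratum 1 (Urban): n = 2266; a·d/n = 374·909/2266 = 150.0291; b·c/n = 324·659/2266 = 94.2259
Stratum 2 (Rural): n = 6291; a·d/n = 1473·1885/6291 = 441.3615; b·c/n = 2298·635/6291 = 231.9552
OR_MH = (150.0291 + 441.3615) / (94.2259 + 231.9552) = 591.3906 / 326.1811 = 1.81307

1.813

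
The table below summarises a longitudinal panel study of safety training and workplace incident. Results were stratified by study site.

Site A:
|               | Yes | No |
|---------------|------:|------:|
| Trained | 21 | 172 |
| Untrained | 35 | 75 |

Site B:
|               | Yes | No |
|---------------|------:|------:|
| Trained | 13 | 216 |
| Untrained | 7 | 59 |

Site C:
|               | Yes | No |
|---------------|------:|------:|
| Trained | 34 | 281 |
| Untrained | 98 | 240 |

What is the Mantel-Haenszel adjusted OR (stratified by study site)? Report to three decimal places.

OR_MH = Σ(aᵢdᵢ/nᵢ) / Σ(bᵢcᵢ/nᵢ), where nᵢ is the stratum total.
Stratum 1 (Site A): n = 303; a·d/n = 21·75/303 = 5.1980; b·c/n = 172·35/303 = 19.8680
Stratum 2 (Site B): n = 295; a·d/n = 13·59/295 = 2.6000; b·c/n = 216·7/295 = 5.1254
Stratum 3 (Site C): n = 653; a·d/n = 34·240/653 = 12.4962; b·c/n = 281·98/653 = 42.1715
OR_MH = (5.1980 + 2.6000 + 12.4962) / (19.8680 + 5.1254 + 42.1715) = 20.2942 / 67.1649 = 0.30215

0.302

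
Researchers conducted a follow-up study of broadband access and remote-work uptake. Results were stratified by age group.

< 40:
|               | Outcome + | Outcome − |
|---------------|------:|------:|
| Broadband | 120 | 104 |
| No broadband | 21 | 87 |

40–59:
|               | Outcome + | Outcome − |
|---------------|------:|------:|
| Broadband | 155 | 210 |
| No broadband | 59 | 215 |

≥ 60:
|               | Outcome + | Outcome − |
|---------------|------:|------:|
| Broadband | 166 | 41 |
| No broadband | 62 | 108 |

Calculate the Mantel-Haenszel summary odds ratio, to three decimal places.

OR_MH = Σ(aᵢdᵢ/nᵢ) / Σ(bᵢcᵢ/nᵢ), where nᵢ is the stratum total.
Stratum 1 (< 40): n = 332; a·d/n = 120·87/332 = 31.4458; b·c/n = 104·21/332 = 6.5783
Stratum 2 (40–59): n = 639; a·d/n = 155·215/639 = 52.1518; b·c/n = 210·59/639 = 19.3897
Stratum 3 (≥ 60): n = 377; a·d/n = 166·108/377 = 47.5544; b·c/n = 41·62/377 = 6.7427
OR_MH = (31.4458 + 52.1518 + 47.5544) / (6.5783 + 19.3897 + 6.7427) = 131.1520 / 32.7107 = 4.00945

4.009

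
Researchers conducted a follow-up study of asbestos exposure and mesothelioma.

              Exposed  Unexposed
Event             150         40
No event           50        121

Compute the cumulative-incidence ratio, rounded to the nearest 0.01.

3.02

Reading the table with exposure as columns: a = 150 (Exposed, case), b = 50 (Exposed, non-case), c = 40 (Unexposed, case), d = 121.
Risk in exposed = 150/200 = 0.75000; risk in unexposed = 40/161 = 0.24845.
RR = 0.75000 / 0.24845 = 3.01875
The risk among the exposed is 3.02 times that among the unexposed.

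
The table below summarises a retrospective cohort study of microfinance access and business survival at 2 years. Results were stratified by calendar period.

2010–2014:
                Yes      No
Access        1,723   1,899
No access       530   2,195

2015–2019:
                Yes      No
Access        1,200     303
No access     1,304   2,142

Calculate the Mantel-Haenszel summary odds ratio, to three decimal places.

4.678

OR_MH = Σ(aᵢdᵢ/nᵢ) / Σ(bᵢcᵢ/nᵢ), where nᵢ is the stratum total.
Stratum 1 (2010–2014): n = 6347; a·d/n = 1723·2195/6347 = 595.8697; b·c/n = 1899·530/6347 = 158.5741
Stratum 2 (2015–2019): n = 4949; a·d/n = 1200·2142/4949 = 519.3777; b·c/n = 303·1304/4949 = 79.8367
OR_MH = (595.8697 + 519.3777) / (158.5741 + 79.8367) = 1115.2474 / 238.4109 = 4.67784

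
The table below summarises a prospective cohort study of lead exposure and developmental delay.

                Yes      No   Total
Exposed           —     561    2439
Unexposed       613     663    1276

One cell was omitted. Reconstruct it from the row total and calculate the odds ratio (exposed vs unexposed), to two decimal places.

The missing cell is in the exposed row: 2439 − 561 = 1878.
So a = 1878, b = 561, c = 613, d = 663.
OR = (a·d)/(b·c) = (1878 × 663) / (561 × 613) = 1245114 / 343893 = 3.62064

3.62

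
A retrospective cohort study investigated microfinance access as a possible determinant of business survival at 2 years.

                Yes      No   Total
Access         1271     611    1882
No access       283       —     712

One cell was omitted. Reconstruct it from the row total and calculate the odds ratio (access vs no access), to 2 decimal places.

3.15

The missing cell is in the unexposed row: 712 − 283 = 429.
So a = 1271, b = 611, c = 283, d = 429.
OR = (a·d)/(b·c) = (1271 × 429) / (611 × 283) = 545259 / 172913 = 3.15337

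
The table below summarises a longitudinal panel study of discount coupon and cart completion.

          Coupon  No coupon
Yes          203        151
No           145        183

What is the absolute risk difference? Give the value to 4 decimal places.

0.1312

Reading the table with exposure as columns: a = 203 (Coupon, case), b = 145 (Coupon, non-case), c = 151 (No coupon, case), d = 183.
Risk in exposed = 203/348 = 0.583333; risk in unexposed = 151/334 = 0.452096.
Risk difference = 0.583333 − 0.452096 = 0.131238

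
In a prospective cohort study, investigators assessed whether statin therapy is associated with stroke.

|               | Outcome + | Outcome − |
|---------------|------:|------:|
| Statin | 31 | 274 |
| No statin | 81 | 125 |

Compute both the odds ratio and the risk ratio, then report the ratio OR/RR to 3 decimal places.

0.675

Cells: a = 31, b = 274, c = 81, d = 125.
OR = (31·125)/(274·81) = 3875/22194 = 0.17460
Risk in exposed = 31/305 = 0.10164; risk in unexposed = 81/206 = 0.39320; RR = 0.25849
OR/RR = 0.17460 / 0.25849 = 0.67545
The outcome is not rare, so the OR lies further from 1 than the RR.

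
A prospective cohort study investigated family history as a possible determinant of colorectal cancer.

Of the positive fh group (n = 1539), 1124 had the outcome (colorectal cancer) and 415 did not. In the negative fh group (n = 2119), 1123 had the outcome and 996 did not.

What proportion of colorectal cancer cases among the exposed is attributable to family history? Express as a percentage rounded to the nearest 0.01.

From the description: a = 1124, b = 415, c = 1123, d = 996.
Risk in exposed = 1124/1539 = 0.73034; risk in unexposed = 1123/2119 = 0.52997.
RR = 0.73034/0.52997 = 1.37809
AR% = (RR − 1)/RR × 100 = (1.37809 − 1)/1.37809 × 100 = 27.4360%

27.44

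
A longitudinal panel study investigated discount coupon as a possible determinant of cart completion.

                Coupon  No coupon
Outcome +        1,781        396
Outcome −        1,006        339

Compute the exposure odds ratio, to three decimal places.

1.516

Reading the table with exposure as columns: a = 1781 (Coupon, case), b = 1006 (Coupon, non-case), c = 396 (No coupon, case), d = 339.
OR = (a·d)/(b·c) = (1781 × 339) / (1006 × 396) = 603759 / 398376 = 1.51555
The odds of cart completion are about 1.52 times as high in the coupon group.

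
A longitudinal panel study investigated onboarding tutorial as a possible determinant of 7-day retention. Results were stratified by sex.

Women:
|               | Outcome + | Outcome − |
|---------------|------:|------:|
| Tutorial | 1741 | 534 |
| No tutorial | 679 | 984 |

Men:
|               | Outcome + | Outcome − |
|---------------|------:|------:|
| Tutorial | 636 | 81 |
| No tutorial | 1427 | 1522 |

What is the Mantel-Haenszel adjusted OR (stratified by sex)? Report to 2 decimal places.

OR_MH = Σ(aᵢdᵢ/nᵢ) / Σ(bᵢcᵢ/nᵢ), where nᵢ is the stratum total.
Stratum 1 (Women): n = 3938; a·d/n = 1741·984/3938 = 435.0289; b·c/n = 534·679/3938 = 92.0736
Stratum 2 (Men): n = 3666; a·d/n = 636·1522/3666 = 264.0458; b·c/n = 81·1427/3666 = 31.5295
OR_MH = (435.0289 + 264.0458) / (92.0736 + 31.5295) = 699.0748 / 123.6031 = 5.65580

5.66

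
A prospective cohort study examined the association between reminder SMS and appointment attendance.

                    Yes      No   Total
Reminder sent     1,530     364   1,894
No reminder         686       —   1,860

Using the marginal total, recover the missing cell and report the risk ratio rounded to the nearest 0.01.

The missing cell is in the unexposed row: 1860 − 686 = 1174.
So a = 1530, b = 364, c = 686, d = 1174.
RR = [a/(a+b)] / [c/(c+d)] = (1530/1894) / (686/1860) = 0.80781/0.36882 = 2.19028

2.19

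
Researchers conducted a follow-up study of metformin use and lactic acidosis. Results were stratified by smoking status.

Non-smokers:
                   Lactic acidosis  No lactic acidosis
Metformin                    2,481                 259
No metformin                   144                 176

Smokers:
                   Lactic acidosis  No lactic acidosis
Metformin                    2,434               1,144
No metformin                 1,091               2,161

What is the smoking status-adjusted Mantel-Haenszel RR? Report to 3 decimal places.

2.025

RR_MH = Σ(aᵢ·n₀ᵢ/nᵢ) / Σ(cᵢ·n₁ᵢ/nᵢ), with n₁ᵢ = aᵢ+bᵢ (exposed), n₀ᵢ = cᵢ+dᵢ (unexposed), nᵢ = n₁ᵢ+n₀ᵢ.
Stratum 1 (Non-smokers): n₁ = 2740, n₀ = 320, n = 3060; a·n₀/n = 2481·320/3060 = 259.4510; c·n₁/n = 144·2740/3060 = 128.9412
Stratum 2 (Smokers): n₁ = 3578, n₀ = 3252, n = 6830; a·n₀/n = 2434·3252/6830 = 1158.9119; c·n₁/n = 1091·3578/6830 = 571.5370
RR_MH = (259.4510 + 1158.9119) / (128.9412 + 571.5370) = 1418.3628 / 700.4782 = 2.02485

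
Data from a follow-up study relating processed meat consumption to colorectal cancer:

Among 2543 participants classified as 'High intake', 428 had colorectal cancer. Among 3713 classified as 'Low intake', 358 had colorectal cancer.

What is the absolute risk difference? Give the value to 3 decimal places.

From the description: a = 428, b = 2115, c = 358, d = 3355.
Risk in exposed = 428/2543 = 0.168305; risk in unexposed = 358/3713 = 0.096418.
Risk difference = 0.168305 − 0.096418 = 0.071887

0.072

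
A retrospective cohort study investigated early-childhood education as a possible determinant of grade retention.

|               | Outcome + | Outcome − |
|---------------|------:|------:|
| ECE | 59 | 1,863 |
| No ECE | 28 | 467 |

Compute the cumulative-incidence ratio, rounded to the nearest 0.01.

0.54

Cells: a = 59, b = 1863, c = 28, d = 467.
Risk in exposed = 59/1922 = 0.03070; risk in unexposed = 28/495 = 0.05657.
RR = 0.03070 / 0.05657 = 0.54268
The risk is 46% lower among the exposed than among the unexposed.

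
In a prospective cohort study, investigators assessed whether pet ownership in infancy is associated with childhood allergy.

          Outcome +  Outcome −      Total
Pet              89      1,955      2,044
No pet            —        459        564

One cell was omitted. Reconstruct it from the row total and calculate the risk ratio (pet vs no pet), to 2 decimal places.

0.23

The missing cell is in the unexposed row: 564 − 459 = 105.
So a = 89, b = 1955, c = 105, d = 459.
RR = [a/(a+b)] / [c/(c+d)] = (89/2044) / (105/564) = 0.04354/0.18617 = 0.23388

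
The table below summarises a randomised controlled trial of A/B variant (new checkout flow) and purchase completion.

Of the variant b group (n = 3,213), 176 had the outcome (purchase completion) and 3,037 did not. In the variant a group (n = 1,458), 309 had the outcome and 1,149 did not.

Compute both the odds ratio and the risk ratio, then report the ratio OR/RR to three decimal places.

From the description: a = 176, b = 3037, c = 309, d = 1149.
OR = (176·1149)/(3037·309) = 202224/938433 = 0.21549
Risk in exposed = 176/3213 = 0.05478; risk in unexposed = 309/1458 = 0.21193; RR = 0.25846
OR/RR = 0.21549 / 0.25846 = 0.83374
The outcome is not rare, so the OR lies further from 1 than the RR.

0.834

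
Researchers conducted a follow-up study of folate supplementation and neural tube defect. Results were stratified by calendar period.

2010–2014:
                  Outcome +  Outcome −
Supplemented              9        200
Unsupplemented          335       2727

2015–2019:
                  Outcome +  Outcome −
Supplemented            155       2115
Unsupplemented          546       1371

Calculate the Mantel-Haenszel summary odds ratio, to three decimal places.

0.197

OR_MH = Σ(aᵢdᵢ/nᵢ) / Σ(bᵢcᵢ/nᵢ), where nᵢ is the stratum total.
Stratum 1 (2010–2014): n = 3271; a·d/n = 9·2727/3271 = 7.5032; b·c/n = 200·335/3271 = 20.4830
Stratum 2 (2015–2019): n = 4187; a·d/n = 155·1371/4187 = 50.7535; b·c/n = 2115·546/4187 = 275.8037
OR_MH = (7.5032 + 50.7535) / (20.4830 + 275.8037) = 58.2567 / 296.2867 = 0.19662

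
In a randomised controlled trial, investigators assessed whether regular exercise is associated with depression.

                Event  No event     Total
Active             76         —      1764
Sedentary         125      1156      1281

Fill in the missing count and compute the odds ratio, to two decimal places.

0.42

The missing cell is in the exposed row: 1764 − 76 = 1688.
So a = 76, b = 1688, c = 125, d = 1156.
OR = (a·d)/(b·c) = (76 × 1156) / (1688 × 125) = 87856 / 211000 = 0.41638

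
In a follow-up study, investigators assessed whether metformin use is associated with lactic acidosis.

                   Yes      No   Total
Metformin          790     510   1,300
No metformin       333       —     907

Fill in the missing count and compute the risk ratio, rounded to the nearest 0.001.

1.655

The missing cell is in the unexposed row: 907 − 333 = 574.
So a = 790, b = 510, c = 333, d = 574.
RR = [a/(a+b)] / [c/(c+d)] = (790/1300) / (333/907) = 0.60769/0.36714 = 1.65519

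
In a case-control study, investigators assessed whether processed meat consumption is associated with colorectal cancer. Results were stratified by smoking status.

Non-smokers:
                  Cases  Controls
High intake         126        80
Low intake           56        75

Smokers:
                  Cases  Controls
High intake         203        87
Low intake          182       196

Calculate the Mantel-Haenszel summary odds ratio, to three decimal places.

OR_MH = Σ(aᵢdᵢ/nᵢ) / Σ(bᵢcᵢ/nᵢ), where nᵢ is the stratum total.
Stratum 1 (Non-smokers): n = 337; a·d/n = 126·75/337 = 28.0415; b·c/n = 80·56/337 = 13.2938
Stratum 2 (Smokers): n = 668; a·d/n = 203·196/668 = 59.5629; b·c/n = 87·182/668 = 23.7036
OR_MH = (28.0415 + 59.5629) / (13.2938 + 23.7036) = 87.6044 / 36.9974 = 2.36786

2.368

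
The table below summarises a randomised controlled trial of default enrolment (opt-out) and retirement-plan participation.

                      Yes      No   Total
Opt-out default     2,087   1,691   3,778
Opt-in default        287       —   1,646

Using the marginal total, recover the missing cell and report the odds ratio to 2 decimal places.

The missing cell is in the unexposed row: 1646 − 287 = 1359.
So a = 2087, b = 1691, c = 287, d = 1359.
OR = (a·d)/(b·c) = (2087 × 1359) / (1691 × 287) = 2836233 / 485317 = 5.84408

5.84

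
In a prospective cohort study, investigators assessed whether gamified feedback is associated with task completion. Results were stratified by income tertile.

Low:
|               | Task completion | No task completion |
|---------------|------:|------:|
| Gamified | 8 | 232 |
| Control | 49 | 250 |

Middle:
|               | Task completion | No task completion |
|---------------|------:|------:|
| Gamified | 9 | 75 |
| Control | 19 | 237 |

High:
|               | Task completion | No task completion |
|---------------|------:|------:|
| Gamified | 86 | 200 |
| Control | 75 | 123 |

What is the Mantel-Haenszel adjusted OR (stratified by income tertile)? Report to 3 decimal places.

OR_MH = Σ(aᵢdᵢ/nᵢ) / Σ(bᵢcᵢ/nᵢ), where nᵢ is the stratum total.
Stratum 1 (Low): n = 539; a·d/n = 8·250/539 = 3.7106; b·c/n = 232·49/539 = 21.0909
Stratum 2 (Middle): n = 340; a·d/n = 9·237/340 = 6.2735; b·c/n = 75·19/340 = 4.1912
Stratum 3 (High): n = 484; a·d/n = 86·123/484 = 21.8554; b·c/n = 200·75/484 = 30.9917
OR_MH = (3.7106 + 6.2735 + 21.8554) / (21.0909 + 4.1912 + 30.9917) = 31.8395 / 56.2738 = 0.56580

0.566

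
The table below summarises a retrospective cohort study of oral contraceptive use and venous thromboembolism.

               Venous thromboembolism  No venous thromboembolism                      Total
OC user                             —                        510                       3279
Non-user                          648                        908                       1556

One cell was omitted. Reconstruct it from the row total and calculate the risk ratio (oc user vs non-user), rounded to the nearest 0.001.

The missing cell is in the exposed row: 3279 − 510 = 2769.
So a = 2769, b = 510, c = 648, d = 908.
RR = [a/(a+b)] / [c/(c+d)] = (2769/3279) / (648/1556) = 0.84446/0.41645 = 2.02776

2.028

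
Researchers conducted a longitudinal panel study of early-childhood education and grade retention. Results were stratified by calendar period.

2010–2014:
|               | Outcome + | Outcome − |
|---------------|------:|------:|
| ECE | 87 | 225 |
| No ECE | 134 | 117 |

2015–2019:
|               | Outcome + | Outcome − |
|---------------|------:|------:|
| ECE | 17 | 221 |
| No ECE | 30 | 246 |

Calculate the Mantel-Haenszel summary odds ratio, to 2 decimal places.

OR_MH = Σ(aᵢdᵢ/nᵢ) / Σ(bᵢcᵢ/nᵢ), where nᵢ is the stratum total.
Stratum 1 (2010–2014): n = 563; a·d/n = 87·117/563 = 18.0799; b·c/n = 225·134/563 = 53.5524
Stratum 2 (2015–2019): n = 514; a·d/n = 17·246/514 = 8.1362; b·c/n = 221·30/514 = 12.8988
OR_MH = (18.0799 + 8.1362) / (53.5524 + 12.8988) = 26.2161 / 66.4512 = 0.39452

0.39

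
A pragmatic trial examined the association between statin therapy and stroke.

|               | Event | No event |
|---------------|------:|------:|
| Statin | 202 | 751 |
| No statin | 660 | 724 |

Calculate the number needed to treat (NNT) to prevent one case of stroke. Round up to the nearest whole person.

Risk in treated group = 202/953 = 0.21196; risk in control = 660/1384 = 0.47688.
Absolute risk reduction = 0.47688 − 0.21196 = 0.26492
NNT = 1 / ARR = 1 / 0.26492 = 3.775 → round up → 4

4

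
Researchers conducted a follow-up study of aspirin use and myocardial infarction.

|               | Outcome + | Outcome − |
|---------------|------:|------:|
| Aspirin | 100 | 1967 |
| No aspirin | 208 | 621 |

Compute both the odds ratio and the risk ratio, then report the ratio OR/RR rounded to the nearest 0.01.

0.79

Cells: a = 100, b = 1967, c = 208, d = 621.
OR = (100·621)/(1967·208) = 62100/409136 = 0.15178
Risk in exposed = 100/2067 = 0.04838; risk in unexposed = 208/829 = 0.25090; RR = 0.19282
OR/RR = 0.15178 / 0.19282 = 0.78718
The outcome is not rare, so the OR lies further from 1 than the RR.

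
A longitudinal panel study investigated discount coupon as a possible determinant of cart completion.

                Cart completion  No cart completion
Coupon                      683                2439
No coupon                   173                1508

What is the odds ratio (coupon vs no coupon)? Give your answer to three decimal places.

Cells: a = 683, b = 2439, c = 173, d = 1508.
OR = (a·d)/(b·c) = (683 × 1508) / (2439 × 173) = 1029964 / 421947 = 2.44098
The odds of cart completion are about 2.44 times as high in the coupon group.

2.441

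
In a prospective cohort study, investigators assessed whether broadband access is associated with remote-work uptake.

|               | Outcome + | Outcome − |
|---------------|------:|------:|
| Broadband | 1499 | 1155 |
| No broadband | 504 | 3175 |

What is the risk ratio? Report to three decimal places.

4.123

Cells: a = 1499, b = 1155, c = 504, d = 3175.
Risk in exposed = 1499/2654 = 0.56481; risk in unexposed = 504/3679 = 0.13699.
RR = 0.56481 / 0.13699 = 4.12287
The risk among the exposed is 4.12 times that among the unexposed.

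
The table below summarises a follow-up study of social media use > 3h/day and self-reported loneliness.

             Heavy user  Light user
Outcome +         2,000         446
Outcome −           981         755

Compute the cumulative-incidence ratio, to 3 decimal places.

1.807

Reading the table with exposure as columns: a = 2000 (Heavy user, case), b = 981 (Heavy user, non-case), c = 446 (Light user, case), d = 755.
Risk in exposed = 2000/2981 = 0.67092; risk in unexposed = 446/1201 = 0.37136.
RR = 0.67092 / 0.37136 = 1.80666
The risk among the exposed is 1.81 times that among the unexposed.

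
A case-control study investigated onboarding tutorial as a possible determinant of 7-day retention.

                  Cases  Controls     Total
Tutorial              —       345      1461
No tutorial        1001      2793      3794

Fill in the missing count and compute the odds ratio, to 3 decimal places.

9.026

The missing cell is in the exposed row: 1461 − 345 = 1116.
So a = 1116, b = 345, c = 1001, d = 2793.
OR = (a·d)/(b·c) = (1116 × 2793) / (345 × 1001) = 3116988 / 345345 = 9.02572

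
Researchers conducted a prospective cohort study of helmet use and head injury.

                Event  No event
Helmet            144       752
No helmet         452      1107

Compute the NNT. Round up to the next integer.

Risk in treated group = 144/896 = 0.16071; risk in control = 452/1559 = 0.28993.
Absolute risk reduction = 0.28993 − 0.16071 = 0.12922
NNT = 1 / ARR = 1 / 0.12922 = 7.739 → round up → 8

8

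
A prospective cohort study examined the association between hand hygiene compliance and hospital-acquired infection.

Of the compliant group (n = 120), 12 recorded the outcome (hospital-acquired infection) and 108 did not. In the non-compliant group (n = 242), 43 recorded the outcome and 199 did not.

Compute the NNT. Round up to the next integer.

Risk in treated group = 12/120 = 0.10000; risk in control = 43/242 = 0.17769.
Absolute risk reduction = 0.17769 − 0.10000 = 0.07769
NNT = 1 / ARR = 1 / 0.07769 = 12.872 → round up → 13

13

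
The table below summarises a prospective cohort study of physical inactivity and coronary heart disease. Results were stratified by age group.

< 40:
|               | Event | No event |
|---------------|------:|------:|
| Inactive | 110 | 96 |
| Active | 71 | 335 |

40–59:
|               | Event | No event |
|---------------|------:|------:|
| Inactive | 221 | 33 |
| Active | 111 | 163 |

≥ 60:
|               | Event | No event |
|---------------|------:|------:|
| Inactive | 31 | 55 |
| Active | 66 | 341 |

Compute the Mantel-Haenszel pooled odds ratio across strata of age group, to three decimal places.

OR_MH = Σ(aᵢdᵢ/nᵢ) / Σ(bᵢcᵢ/nᵢ), where nᵢ is the stratum total.
Stratum 1 (< 40): n = 612; a·d/n = 110·335/612 = 60.2124; b·c/n = 96·71/612 = 11.1373
Stratum 2 (40–59): n = 528; a·d/n = 221·163/528 = 68.2254; b·c/n = 33·111/528 = 6.9375
Stratum 3 (≥ 60): n = 493; a·d/n = 31·341/493 = 21.4422; b·c/n = 55·66/493 = 7.3631
OR_MH = (60.2124 + 68.2254 + 21.4422) / (11.1373 + 6.9375 + 7.3631) = 149.8800 / 25.4378 = 5.89201

5.892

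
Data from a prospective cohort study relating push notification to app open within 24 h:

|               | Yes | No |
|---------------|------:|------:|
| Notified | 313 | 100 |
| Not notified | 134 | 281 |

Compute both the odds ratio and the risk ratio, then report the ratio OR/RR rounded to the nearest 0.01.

Cells: a = 313, b = 100, c = 134, d = 281.
OR = (313·281)/(100·134) = 87953/13400 = 6.56366
Risk in exposed = 313/413 = 0.75787; risk in unexposed = 134/415 = 0.32289; RR = 2.34713
OR/RR = 6.56366 / 2.34713 = 2.79646
The outcome is not rare, so the OR lies further from 1 than the RR.

2.80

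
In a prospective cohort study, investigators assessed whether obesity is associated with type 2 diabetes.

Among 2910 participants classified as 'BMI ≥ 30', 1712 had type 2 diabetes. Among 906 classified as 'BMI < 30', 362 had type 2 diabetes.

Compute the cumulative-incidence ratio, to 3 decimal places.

1.472

From the description: a = 1712, b = 1198, c = 362, d = 544.
Risk in exposed = 1712/2910 = 0.58832; risk in unexposed = 362/906 = 0.39956.
RR = 0.58832 / 0.39956 = 1.47242
The risk among the exposed is 1.47 times that among the unexposed.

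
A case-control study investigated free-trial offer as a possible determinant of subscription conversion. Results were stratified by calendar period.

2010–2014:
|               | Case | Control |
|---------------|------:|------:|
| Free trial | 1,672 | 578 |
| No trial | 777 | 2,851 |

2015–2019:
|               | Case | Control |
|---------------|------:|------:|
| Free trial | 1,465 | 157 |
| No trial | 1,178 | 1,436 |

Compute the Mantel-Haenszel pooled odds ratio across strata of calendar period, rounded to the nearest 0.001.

OR_MH = Σ(aᵢdᵢ/nᵢ) / Σ(bᵢcᵢ/nᵢ), where nᵢ is the stratum total.
Stratum 1 (2010–2014): n = 5878; a·d/n = 1672·2851/5878 = 810.9684; b·c/n = 578·777/5878 = 76.4046
Stratum 2 (2015–2019): n = 4236; a·d/n = 1465·1436/4236 = 496.6336; b·c/n = 157·1178/4236 = 43.6605
OR_MH = (810.9684 + 496.6336) / (76.4046 + 43.6605) = 1307.6020 / 120.0651 = 10.89078

10.891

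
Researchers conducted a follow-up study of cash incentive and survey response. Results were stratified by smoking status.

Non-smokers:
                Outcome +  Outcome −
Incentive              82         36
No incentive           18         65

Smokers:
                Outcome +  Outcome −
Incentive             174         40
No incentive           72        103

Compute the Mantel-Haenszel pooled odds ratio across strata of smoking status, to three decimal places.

OR_MH = Σ(aᵢdᵢ/nᵢ) / Σ(bᵢcᵢ/nᵢ), where nᵢ is the stratum total.
Stratum 1 (Non-smokers): n = 201; a·d/n = 82·65/201 = 26.5174; b·c/n = 36·18/201 = 3.2239
Stratum 2 (Smokers): n = 389; a·d/n = 174·103/389 = 46.0720; b·c/n = 40·72/389 = 7.4036
OR_MH = (26.5174 + 46.0720) / (3.2239 + 7.4036) = 72.5894 / 10.6275 = 6.83035

6.830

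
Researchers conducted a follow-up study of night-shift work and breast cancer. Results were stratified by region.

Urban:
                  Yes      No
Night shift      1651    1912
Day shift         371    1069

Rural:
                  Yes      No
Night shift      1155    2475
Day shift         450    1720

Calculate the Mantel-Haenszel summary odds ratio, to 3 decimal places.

OR_MH = Σ(aᵢdᵢ/nᵢ) / Σ(bᵢcᵢ/nᵢ), where nᵢ is the stratum total.
Stratum 1 (Urban): n = 5003; a·d/n = 1651·1069/5003 = 352.7721; b·c/n = 1912·371/5003 = 141.7853
Stratum 2 (Rural): n = 5800; a·d/n = 1155·1720/5800 = 342.5172; b·c/n = 2475·450/5800 = 192.0259
OR_MH = (352.7721 + 342.5172) / (141.7853 + 192.0259) = 695.2894 / 333.8112 = 2.08288

2.083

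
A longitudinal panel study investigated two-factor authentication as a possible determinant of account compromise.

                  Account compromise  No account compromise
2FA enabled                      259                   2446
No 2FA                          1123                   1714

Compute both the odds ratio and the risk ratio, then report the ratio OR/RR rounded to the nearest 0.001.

Cells: a = 259, b = 2446, c = 1123, d = 1714.
OR = (259·1714)/(2446·1123) = 443926/2746858 = 0.16161
Risk in exposed = 259/2705 = 0.09575; risk in unexposed = 1123/2837 = 0.39584; RR = 0.24189
OR/RR = 0.16161 / 0.24189 = 0.66813
The outcome is not rare, so the OR lies further from 1 than the RR.

0.668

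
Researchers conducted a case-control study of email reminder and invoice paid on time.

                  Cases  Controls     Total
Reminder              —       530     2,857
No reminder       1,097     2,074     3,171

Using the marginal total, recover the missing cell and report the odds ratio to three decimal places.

The missing cell is in the exposed row: 2857 − 530 = 2327.
So a = 2327, b = 530, c = 1097, d = 2074.
OR = (a·d)/(b·c) = (2327 × 2074) / (530 × 1097) = 4826198 / 581410 = 8.30085

8.301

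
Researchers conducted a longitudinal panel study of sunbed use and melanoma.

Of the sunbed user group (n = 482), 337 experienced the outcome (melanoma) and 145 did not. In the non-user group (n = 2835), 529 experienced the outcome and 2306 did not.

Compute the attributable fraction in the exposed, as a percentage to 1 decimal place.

From the description: a = 337, b = 145, c = 529, d = 2306.
Risk in exposed = 337/482 = 0.69917; risk in unexposed = 529/2835 = 0.18660.
RR = 0.69917/0.18660 = 3.74697
AR% = (RR − 1)/RR × 100 = (3.74697 − 1)/3.74697 × 100 = 73.3118%

73.3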